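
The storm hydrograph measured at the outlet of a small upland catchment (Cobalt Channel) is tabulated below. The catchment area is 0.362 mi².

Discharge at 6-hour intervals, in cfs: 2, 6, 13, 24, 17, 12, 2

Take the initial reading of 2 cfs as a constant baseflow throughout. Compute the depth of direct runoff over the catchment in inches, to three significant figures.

Direct runoff: 0.0, 4.0, 11.0, 22.0, 15.0, 10.0, 0.0 cfs; ΣQ_DR = 62.00 cfs.
V = ΣQ_DR · Δt = 62.00 × 21600 s = 1.339 × 10^6 ft³.
Over A = 0.362 mi², depth = V / A = 1.59 in.

d ≈ 1.59 in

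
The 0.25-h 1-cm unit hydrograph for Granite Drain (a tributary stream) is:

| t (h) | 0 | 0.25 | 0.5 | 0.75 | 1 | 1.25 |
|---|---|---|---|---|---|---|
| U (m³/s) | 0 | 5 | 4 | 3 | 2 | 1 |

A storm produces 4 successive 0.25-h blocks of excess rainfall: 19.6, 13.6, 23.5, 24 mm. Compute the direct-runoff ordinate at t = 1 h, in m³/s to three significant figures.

By discrete convolution, Q_j = Σ (P_i / 10 mm) · U_{j−i}.
At t = 1 h (j=4): Q = (19.6/10)·2 + (13.6/10)·3 + (23.5/10)·4 + (24/10)·5 = 29.4 m³/s.

Q ≈ 29.4 m³/s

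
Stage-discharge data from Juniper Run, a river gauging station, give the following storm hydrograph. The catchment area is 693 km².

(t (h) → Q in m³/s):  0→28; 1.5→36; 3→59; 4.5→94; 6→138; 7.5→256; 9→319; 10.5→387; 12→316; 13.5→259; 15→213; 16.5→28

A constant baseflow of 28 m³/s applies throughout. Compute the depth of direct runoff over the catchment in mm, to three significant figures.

Direct runoff: 0.0, 8.0, 31.0, 66.0, 110.0, 228.0, 291.0, 359.0, 288.0, 231.0, 185.0, 0.0 m³/s; ΣQ_DR = 1797 m³/s.
V = ΣQ_DR · Δt = 1797 × 5400 s = 9.704 × 10^6 m³.
Over A = 693 km², depth = V / A = 14.0 mm.

d ≈ 14.0 mm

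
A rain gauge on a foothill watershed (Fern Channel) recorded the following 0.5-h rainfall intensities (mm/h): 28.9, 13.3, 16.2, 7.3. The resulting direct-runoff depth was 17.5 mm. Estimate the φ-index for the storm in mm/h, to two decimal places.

Only the 3 blocks with intensity above φ contribute runoff: 28.9, 13.3, 16.2 mm/h.
Σ(I−φ)·Δt = d  ⇒  (28.9+13.3+16.2 − 3φ)·0.5 = 17.5
φ = (58.40 − 17.5/0.5) / 3 = 7.80 mm/h.

φ ≈ 7.80 mm/h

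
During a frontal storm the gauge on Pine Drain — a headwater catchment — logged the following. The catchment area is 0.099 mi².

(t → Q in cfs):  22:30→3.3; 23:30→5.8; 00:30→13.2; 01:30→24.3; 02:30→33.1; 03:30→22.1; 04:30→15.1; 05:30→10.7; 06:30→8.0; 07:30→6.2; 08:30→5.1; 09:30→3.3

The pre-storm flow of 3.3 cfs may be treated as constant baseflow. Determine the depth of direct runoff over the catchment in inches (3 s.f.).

d ≈ 1.73 in

Direct runoff: 0.0, 2.5, 9.9, 21.0, 29.8, 18.8, 11.8, 7.4, 4.7, 2.9, 1.8, 0.0 cfs; ΣQ_DR = 110.6 cfs.
V = ΣQ_DR · Δt = 110.6 × 3600 s = 3.982 × 10^5 ft³.
Over A = 0.099 mi², depth = V / A = 1.73 in.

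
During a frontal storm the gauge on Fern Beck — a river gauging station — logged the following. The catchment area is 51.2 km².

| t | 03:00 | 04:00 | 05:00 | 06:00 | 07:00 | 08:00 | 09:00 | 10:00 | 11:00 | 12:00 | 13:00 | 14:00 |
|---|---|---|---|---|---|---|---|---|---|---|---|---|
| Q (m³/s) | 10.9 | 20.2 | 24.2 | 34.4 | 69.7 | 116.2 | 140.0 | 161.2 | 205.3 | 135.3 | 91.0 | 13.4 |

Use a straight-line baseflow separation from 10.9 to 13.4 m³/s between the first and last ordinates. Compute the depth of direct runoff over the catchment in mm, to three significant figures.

Direct runoff: 0.00, 9.07, 12.85, 22.82, 57.89, 104.16, 127.74, 148.71, 192.58, 122.35, 77.83, 0.00 m³/s; ΣQ_DR = 876.0 m³/s.
V = ΣQ_DR · Δt = 876.0 × 3600 s = 3.154 × 10^6 m³.
Over A = 51.2 km², depth = V / A = 61.6 mm.

d ≈ 61.6 mm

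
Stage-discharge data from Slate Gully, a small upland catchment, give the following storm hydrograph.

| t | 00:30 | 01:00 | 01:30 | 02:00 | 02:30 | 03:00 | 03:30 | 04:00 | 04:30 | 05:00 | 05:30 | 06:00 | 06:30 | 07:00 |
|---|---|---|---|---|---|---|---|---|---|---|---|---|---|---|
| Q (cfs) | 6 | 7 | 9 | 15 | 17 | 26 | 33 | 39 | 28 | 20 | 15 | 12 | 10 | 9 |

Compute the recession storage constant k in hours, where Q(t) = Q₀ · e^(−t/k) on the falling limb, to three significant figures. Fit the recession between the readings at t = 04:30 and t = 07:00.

k ≈ 2.20 h

On the falling limb, Q drops from 28 to 9 cfs between t = 04:30 and t = 07:00 (Δt = 2.5 h).
k = −Δt / ln(Q₂/Q₁) = −2.5 / ln(9/28) = 2.20 h.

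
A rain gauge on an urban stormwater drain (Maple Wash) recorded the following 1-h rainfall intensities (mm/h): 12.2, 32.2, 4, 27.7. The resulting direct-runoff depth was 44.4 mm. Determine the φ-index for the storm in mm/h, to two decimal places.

φ ≈ 9.23 mm/h

Only the 3 blocks with intensity above φ contribute runoff: 12.2, 32.2, 27.7 mm/h.
Σ(I−φ)·Δt = d  ⇒  (12.2+32.2+27.7 − 3φ)·1 = 44.4
φ = (72.10 − 44.4/1) / 3 = 9.23 mm/h.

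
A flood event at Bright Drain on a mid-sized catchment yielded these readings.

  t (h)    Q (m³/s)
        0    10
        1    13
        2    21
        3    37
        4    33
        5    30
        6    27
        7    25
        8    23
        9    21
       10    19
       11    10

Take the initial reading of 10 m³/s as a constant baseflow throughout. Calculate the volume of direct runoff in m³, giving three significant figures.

V ≈ 5.36 × 10^5 m³

Direct-runoff ordinates (Q − Q_b): 0.0, 3.0, 11.0, 27.0, 23.0, 20.0, 17.0, 15.0, 13.0, 11.0, 9.0, 0.0 m³/s.
ΣQ_DR = 149.0 m³/s.
With Δt = 1 h = 3600 s, V = ΣQ_DR · Δt = 149.0 × 3600 = 5.36 × 10^5 m³.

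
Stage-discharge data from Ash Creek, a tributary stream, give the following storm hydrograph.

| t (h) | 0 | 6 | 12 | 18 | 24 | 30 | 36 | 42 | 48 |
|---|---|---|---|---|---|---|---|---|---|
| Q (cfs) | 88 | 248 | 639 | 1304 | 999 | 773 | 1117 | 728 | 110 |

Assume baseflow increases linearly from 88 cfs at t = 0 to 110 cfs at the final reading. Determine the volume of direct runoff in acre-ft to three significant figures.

Direct-runoff ordinates (Q − Q_b): 0.00, 157.25, 545.50, 1207.75, 900.00, 671.25, 1012.50, 620.75, 0.00 cfs.
ΣQ_DR = 5115 cfs.
With Δt = 6 h = 21600 s, V = ΣQ_DR · Δt = 5115 × 21600 = 1.10 × 10^8 ft³ = 2540 acre-ft.

V ≈ 2540 acre-ft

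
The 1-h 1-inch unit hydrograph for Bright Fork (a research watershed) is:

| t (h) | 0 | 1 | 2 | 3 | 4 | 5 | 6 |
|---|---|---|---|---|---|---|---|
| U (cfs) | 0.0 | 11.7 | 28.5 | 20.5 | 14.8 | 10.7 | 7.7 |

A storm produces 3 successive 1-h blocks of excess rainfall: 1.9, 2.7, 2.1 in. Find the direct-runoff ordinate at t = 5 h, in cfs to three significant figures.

By discrete convolution, Q_j = Σ (P_i / 1 in) · U_{j−i}.
At t = 5 h (j=5): Q = (1.9/1)·10.7 + (2.7/1)·14.8 + (2.1/1)·20.5 = 103 cfs.

Q ≈ 103 cfs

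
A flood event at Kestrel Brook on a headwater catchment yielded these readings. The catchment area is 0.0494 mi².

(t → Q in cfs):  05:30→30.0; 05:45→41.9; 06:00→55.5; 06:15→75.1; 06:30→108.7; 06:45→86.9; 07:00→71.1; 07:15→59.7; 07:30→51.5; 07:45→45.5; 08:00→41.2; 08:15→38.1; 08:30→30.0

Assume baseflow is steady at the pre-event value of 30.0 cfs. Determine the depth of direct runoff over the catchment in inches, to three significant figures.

Direct runoff: 0.0, 11.9, 25.5, 45.1, 78.7, 56.9, 41.1, 29.7, 21.5, 15.5, 11.2, 8.1, 0.0 cfs; ΣQ_DR = 345.2 cfs.
V = ΣQ_DR · Δt = 345.2 × 900 s = 3.107 × 10^5 ft³.
Over A = 0.0494 mi², depth = V / A = 2.71 in.

d ≈ 2.71 in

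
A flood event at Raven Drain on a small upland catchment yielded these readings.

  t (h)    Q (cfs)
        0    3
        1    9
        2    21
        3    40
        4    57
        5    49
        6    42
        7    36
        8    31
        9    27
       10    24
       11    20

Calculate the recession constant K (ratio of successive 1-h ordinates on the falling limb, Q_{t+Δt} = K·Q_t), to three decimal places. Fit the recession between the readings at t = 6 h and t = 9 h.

Using the recession-limb readings at t = 6 h and t = 9 h: Q falls from 42 to 27 cfs over 3 intervals.
K = (Q₂/Q₁)^(1/3) = (27/42)^(1/3) = 0.863.

K ≈ 0.863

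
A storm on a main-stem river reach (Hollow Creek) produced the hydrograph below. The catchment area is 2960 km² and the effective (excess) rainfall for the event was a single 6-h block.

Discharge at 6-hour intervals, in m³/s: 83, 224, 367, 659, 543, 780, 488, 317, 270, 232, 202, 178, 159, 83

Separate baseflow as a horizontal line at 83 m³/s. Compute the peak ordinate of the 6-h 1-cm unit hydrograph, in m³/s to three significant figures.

Direct runoff: 0.0, 141.0, 284.0, 576.0, 460.0, 697.0, 405.0, 234.0, 187.0, 149.0, 119.0, 95.0, 76.0, 0.0 m³/s; ΣQ_DR = 3423 m³/s, peak = 697.0 m³/s.
Runoff depth d = ΣQ_DR·Δt / A = 3423 × 21600 / (2960 km²) = 24.98 mm.
The 1-cm UH is the DRH scaled by (10 mm)/d, so U_p = 697.0 × 10/24.98 = 279 m³/s.

U_p ≈ 279 m³/s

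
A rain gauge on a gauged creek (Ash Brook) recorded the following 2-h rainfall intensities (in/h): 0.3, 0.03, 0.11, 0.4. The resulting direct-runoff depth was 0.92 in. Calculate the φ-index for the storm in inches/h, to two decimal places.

Only the 2 blocks with intensity above φ contribute runoff: 0.3, 0.4 in/h.
Σ(I−φ)·Δt = d  ⇒  (0.3+0.4 − 2φ)·2 = 0.92
φ = (0.7000 − 0.92/2) / 2 = 0.12 in/h.

φ ≈ 0.12 in/h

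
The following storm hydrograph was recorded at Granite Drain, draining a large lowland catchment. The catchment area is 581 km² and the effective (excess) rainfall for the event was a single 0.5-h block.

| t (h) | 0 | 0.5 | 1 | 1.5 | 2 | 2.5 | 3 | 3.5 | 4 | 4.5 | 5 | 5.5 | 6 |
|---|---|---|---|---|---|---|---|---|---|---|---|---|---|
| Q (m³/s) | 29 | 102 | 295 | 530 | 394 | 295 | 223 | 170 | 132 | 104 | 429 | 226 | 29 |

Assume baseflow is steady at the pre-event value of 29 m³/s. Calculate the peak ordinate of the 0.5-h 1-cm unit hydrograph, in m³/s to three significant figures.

U_p ≈ 627 m³/s

Direct runoff: 0.0, 73.0, 266.0, 501.0, 365.0, 266.0, 194.0, 141.0, 103.0, 75.0, 400.0, 197.0, 0.0 m³/s; ΣQ_DR = 2581 m³/s, peak = 501.0 m³/s.
Runoff depth d = ΣQ_DR·Δt / A = 2581 × 1800 / (581 km²) = 7.996 mm.
The 1-cm UH is the DRH scaled by (10 mm)/d, so U_p = 501.0 × 10/7.996 = 627 m³/s.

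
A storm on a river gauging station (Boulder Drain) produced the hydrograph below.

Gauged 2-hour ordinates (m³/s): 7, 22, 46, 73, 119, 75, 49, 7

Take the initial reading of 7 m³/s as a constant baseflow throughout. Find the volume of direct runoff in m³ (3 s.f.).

V ≈ 2.46 × 10^6 m³

Direct-runoff ordinates (Q − Q_b): 0.0, 15.0, 39.0, 66.0, 112.0, 68.0, 42.0, 0.0 m³/s.
ΣQ_DR = 342.0 m³/s.
With Δt = 2 h = 7200 s, V = ΣQ_DR · Δt = 342.0 × 7200 = 2.46 × 10^6 m³.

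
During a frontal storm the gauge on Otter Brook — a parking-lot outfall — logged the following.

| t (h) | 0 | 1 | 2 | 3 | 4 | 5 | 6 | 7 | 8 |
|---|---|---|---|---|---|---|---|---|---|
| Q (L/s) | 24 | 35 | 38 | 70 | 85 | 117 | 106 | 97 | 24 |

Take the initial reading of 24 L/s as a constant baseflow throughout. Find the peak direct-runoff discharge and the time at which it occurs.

Subtracting baseflow gives direct-runoff ordinates: 0.0, 11.0, 14.0, 46.0, 61.0, 93.0, 82.0, 73.0, 0.0 L/s.
The maximum is 93.0 L/s, occurring at the reading for t = 5 h.

Q_p = 93.0 L/s at t = 5 h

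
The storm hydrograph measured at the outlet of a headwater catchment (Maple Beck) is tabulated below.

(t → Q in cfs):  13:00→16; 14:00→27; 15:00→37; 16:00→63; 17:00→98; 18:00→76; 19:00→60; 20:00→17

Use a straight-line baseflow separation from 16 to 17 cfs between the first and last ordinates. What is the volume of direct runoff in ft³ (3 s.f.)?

Direct-runoff ordinates (Q − Q_b): 0.00, 10.86, 20.71, 46.57, 81.43, 59.29, 43.14, 0.00 cfs.
ΣQ_DR = 262.0 cfs.
With Δt = 1 h = 3600 s, V = ΣQ_DR · Δt = 262.0 × 3600 = 9.43 × 10^5 ft³.

V ≈ 9.43 × 10^5 ft³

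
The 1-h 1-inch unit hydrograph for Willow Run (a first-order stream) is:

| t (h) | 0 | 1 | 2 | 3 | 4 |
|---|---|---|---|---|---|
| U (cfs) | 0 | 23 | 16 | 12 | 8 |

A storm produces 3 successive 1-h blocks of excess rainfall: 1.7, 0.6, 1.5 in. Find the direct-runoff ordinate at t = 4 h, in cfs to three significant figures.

By discrete convolution, Q_j = Σ (P_i / 1 in) · U_{j−i}.
At t = 4 h (j=4): Q = (1.7/1)·8 + (0.6/1)·12 + (1.5/1)·16 = 44.8 cfs.

Q ≈ 44.8 cfs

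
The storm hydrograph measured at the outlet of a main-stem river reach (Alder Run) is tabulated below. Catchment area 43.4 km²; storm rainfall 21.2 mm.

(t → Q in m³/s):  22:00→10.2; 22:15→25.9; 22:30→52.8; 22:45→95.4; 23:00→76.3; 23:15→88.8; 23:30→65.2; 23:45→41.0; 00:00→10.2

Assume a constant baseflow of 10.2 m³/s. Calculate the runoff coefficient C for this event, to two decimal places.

C ≈ 0.37

ΣQ_DR = 374.0 m³/s; V = ΣQ_DR·Δt = 3.366 × 10^5 m³.
Runoff depth d = V / A = 7.756 mm.
C = d / P = 7.756 / 21.2 = 0.37.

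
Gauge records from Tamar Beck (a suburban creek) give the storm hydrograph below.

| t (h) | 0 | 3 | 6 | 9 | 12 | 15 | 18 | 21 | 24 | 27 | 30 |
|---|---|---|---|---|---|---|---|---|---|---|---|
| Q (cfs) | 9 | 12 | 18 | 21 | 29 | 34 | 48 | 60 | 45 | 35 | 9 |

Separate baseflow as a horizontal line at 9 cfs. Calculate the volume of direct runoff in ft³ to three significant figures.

Direct-runoff ordinates (Q − Q_b): 0.0, 3.0, 9.0, 12.0, 20.0, 25.0, 39.0, 51.0, 36.0, 26.0, 0.0 cfs.
ΣQ_DR = 221.0 cfs.
With Δt = 3 h = 10800 s, V = ΣQ_DR · Δt = 221.0 × 10800 = 2.39 × 10^6 ft³.

V ≈ 2.39 × 10^6 ft³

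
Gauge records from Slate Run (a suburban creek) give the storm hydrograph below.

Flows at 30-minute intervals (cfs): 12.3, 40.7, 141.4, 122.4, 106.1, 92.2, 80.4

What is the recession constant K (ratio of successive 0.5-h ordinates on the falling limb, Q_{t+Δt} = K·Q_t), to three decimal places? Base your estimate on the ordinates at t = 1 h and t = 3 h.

K ≈ 0.868

Using the recession-limb readings at t = 1 h and t = 3 h: Q falls from 141.4 to 80.4 cfs over 4 intervals.
K = (Q₂/Q₁)^(1/4) = (80.4/141.4)^(1/4) = 0.868.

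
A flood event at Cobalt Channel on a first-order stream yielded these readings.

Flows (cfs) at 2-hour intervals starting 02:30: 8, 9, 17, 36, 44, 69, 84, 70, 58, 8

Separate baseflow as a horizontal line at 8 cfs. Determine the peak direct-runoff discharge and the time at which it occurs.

Subtracting baseflow gives direct-runoff ordinates: 0.0, 1.0, 9.0, 28.0, 36.0, 61.0, 76.0, 62.0, 50.0, 0.0 cfs.
The maximum is 76.0 cfs, occurring at the reading for t = 14:30.

Q_p = 76.0 cfs at t = 14:30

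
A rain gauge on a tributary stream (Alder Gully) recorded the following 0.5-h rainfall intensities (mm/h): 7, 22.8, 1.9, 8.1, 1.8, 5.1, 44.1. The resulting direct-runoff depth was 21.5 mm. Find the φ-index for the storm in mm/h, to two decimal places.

Only the 2 blocks with intensity above φ contribute runoff: 22.8, 44.1 mm/h.
Σ(I−φ)·Δt = d  ⇒  (22.8+44.1 − 2φ)·0.5 = 21.5
φ = (66.90 − 21.5/0.5) / 2 = 11.95 mm/h.

φ ≈ 11.95 mm/h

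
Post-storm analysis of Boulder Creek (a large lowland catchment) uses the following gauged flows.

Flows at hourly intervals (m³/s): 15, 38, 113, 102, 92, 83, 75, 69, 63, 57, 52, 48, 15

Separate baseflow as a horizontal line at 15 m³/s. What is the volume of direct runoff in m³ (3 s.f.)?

Direct-runoff ordinates (Q − Q_b): 0.0, 23.0, 98.0, 87.0, 77.0, 68.0, 60.0, 54.0, 48.0, 42.0, 37.0, 33.0, 0.0 m³/s.
ΣQ_DR = 627.0 m³/s.
With Δt = 1 h = 3600 s, V = ΣQ_DR · Δt = 627.0 × 3600 = 2.26 × 10^6 m³.

V ≈ 2.26 × 10^6 m³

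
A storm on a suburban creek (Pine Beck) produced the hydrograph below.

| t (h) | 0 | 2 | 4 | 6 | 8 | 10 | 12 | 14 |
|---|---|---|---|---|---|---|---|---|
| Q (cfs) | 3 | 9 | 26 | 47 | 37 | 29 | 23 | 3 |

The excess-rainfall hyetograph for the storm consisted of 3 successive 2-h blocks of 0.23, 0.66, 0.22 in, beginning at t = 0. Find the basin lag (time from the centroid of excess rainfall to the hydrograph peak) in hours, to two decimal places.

Centroid of excess rainfall: t_c = Σ P_i·t̄_i / ΣP_i = 2.9820 h (block centres at 1, 3, 5 h).
Hydrograph peak occurs at t = 6 h, so basin lag t_L = 6 − 2.9820 = 3.02 h.

t_L ≈ 3.02 h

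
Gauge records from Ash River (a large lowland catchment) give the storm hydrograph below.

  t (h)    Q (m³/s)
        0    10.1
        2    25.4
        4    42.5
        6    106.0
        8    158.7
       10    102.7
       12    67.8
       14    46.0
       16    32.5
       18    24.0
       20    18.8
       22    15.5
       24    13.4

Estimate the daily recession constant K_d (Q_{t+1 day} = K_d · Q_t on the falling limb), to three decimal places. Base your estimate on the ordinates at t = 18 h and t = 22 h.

K_d ≈ 0.073

Between t = 18 h and t = 22 h the flow falls from 24.0 to 15.5 m³/s over 2×2 h = 4 h.
Per-interval ratio K = (15.5/24.0)^(1/2) = 0.8036; K_d = K^(24/2) = 0.073.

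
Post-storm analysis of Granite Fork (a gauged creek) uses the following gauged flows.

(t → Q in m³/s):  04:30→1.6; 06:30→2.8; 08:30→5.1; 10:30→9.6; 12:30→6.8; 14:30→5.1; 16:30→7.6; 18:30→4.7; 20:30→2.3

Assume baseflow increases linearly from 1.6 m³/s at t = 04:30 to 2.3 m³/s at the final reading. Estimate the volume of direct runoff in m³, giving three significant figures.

Direct-runoff ordinates (Q − Q_b): 0.00, 1.11, 3.33, 7.74, 4.85, 3.06, 5.47, 2.49, 0.00 m³/s.
ΣQ_DR = 28.05 m³/s.
With Δt = 2 h = 7200 s, V = ΣQ_DR · Δt = 28.05 × 7200 = 2.02 × 10^5 m³.

V ≈ 2.02 × 10^5 m³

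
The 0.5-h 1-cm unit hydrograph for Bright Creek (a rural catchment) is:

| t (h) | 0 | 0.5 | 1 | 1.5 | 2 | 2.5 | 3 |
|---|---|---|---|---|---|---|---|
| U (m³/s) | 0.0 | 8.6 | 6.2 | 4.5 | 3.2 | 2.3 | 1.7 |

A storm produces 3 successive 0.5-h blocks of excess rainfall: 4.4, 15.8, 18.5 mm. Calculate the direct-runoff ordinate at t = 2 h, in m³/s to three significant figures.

Q ≈ 20.0 m³/s

By discrete convolution, Q_j = Σ (P_i / 10 mm) · U_{j−i}.
At t = 2 h (j=4): Q = (4.4/10)·3.2 + (15.8/10)·4.5 + (18.5/10)·6.2 = 20.0 m³/s.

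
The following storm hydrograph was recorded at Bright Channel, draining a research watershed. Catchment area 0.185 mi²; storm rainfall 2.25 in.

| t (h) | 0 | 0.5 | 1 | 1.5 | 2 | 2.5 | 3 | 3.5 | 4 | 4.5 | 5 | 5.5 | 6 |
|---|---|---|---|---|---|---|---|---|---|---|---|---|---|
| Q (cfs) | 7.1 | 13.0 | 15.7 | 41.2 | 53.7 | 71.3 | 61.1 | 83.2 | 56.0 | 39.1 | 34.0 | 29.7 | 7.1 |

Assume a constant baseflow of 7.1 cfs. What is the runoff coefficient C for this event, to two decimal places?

ΣQ_DR = 419.9 cfs; V = ΣQ_DR·Δt = 7.558 × 10^5 ft³.
Runoff depth d = V / A = 1.759 in.
C = d / P = 1.759 / 2.25 = 0.78.

C ≈ 0.78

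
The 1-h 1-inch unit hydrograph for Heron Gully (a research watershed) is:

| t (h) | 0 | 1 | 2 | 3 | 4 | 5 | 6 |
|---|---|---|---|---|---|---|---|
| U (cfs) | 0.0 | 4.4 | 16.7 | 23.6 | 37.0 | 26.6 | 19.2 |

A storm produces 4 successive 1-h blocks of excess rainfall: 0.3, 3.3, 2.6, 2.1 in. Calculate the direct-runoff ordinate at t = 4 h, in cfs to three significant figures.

By discrete convolution, Q_j = Σ (P_i / 1 in) · U_{j−i}.
At t = 4 h (j=4): Q = (0.3/1)·37.0 + (3.3/1)·23.6 + (2.6/1)·16.7 + (2.1/1)·4.4 = 142 cfs.

Q ≈ 142 cfs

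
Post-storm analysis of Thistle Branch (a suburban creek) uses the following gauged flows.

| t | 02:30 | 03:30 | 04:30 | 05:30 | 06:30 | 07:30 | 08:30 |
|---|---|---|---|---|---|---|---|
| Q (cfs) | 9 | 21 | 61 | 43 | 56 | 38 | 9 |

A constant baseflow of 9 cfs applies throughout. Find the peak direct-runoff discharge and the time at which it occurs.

Q_p = 52.0 cfs at t = 04:30

Subtracting baseflow gives direct-runoff ordinates: 0.0, 12.0, 52.0, 34.0, 47.0, 29.0, 0.0 cfs.
The maximum is 52.0 cfs, occurring at the reading for t = 04:30.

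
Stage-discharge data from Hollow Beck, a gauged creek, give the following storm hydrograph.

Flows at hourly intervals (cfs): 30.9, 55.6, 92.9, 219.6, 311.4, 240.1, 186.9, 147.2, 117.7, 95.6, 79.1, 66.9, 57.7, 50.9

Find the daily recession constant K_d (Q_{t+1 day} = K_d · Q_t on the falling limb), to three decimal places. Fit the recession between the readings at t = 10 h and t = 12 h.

Between t = 10 h and t = 12 h the flow falls from 79.1 to 57.7 cfs over 2×1 h = 2 h.
Per-interval ratio K = (57.7/79.1)^(1/2) = 0.8541; K_d = K^(24/1) = 0.023.

K_d ≈ 0.023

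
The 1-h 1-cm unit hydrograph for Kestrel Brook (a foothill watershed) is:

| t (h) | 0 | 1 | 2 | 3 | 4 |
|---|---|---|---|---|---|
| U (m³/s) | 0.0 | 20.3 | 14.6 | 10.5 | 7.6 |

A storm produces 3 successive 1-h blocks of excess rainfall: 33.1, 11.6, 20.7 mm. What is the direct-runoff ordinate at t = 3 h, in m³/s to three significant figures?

Q ≈ 93.7 m³/s

By discrete convolution, Q_j = Σ (P_i / 10 mm) · U_{j−i}.
At t = 3 h (j=3): Q = (33.1/10)·10.5 + (11.6/10)·14.6 + (20.7/10)·20.3 = 93.7 m³/s.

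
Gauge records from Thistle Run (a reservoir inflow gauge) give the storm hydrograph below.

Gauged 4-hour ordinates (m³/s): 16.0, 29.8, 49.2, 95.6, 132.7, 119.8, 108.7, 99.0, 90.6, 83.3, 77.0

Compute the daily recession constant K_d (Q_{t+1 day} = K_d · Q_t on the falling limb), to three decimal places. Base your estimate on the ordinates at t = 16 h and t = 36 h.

Between t = 16 h and t = 36 h the flow falls from 132.7 to 83.3 m³/s over 5×4 h = 20 h.
Per-interval ratio K = (83.3/132.7)^(1/5) = 0.9111; K_d = K^(24/4) = 0.572.

K_d ≈ 0.572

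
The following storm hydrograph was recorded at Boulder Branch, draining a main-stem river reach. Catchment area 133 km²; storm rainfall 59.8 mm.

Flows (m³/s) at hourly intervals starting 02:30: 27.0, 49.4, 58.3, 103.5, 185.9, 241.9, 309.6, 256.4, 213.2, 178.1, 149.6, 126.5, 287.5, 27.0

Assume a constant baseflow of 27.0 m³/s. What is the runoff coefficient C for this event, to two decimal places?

C ≈ 0.83

ΣQ_DR = 1836 m³/s; V = ΣQ_DR·Δt = 6.609 × 10^6 m³.
Runoff depth d = V / A = 49.69 mm.
C = d / P = 49.69 / 59.8 = 0.83.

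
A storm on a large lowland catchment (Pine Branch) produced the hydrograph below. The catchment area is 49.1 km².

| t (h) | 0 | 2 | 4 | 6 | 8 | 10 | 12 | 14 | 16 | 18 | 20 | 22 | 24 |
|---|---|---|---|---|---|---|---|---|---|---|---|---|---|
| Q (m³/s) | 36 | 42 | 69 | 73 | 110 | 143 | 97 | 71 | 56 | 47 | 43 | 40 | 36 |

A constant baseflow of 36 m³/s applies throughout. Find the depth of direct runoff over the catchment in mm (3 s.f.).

d ≈ 57.9 mm

Direct runoff: 0.0, 6.0, 33.0, 37.0, 74.0, 107.0, 61.0, 35.0, 20.0, 11.0, 7.0, 4.0, 0.0 m³/s; ΣQ_DR = 395.0 m³/s.
V = ΣQ_DR · Δt = 395.0 × 7200 s = 2.844 × 10^6 m³.
Over A = 49.1 km², depth = V / A = 57.9 mm.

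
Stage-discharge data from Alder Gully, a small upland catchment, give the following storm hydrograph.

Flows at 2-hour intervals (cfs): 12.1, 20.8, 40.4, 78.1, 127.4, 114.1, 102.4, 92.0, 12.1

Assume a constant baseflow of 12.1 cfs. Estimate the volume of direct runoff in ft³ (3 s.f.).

V ≈ 3.53 × 10^6 ft³

Direct-runoff ordinates (Q − Q_b): 0.0, 8.7, 28.3, 66.0, 115.3, 102.0, 90.3, 79.9, 0.0 cfs.
ΣQ_DR = 490.5 cfs.
With Δt = 2 h = 7200 s, V = ΣQ_DR · Δt = 490.5 × 7200 = 3.53 × 10^6 ft³.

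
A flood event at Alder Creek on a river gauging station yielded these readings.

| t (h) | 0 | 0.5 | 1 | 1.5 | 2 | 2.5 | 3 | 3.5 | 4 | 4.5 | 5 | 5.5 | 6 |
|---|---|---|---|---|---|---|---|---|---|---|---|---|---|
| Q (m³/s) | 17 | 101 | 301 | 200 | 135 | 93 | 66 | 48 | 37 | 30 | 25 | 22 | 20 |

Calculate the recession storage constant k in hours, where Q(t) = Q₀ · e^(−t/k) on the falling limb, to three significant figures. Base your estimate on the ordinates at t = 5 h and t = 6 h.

On the falling limb, Q drops from 25 to 20 m³/s between t = 5 h and t = 6 h (Δt = 1 h).
k = −Δt / ln(Q₂/Q₁) = −1 / ln(20/25) = 4.48 h.

k ≈ 4.48 h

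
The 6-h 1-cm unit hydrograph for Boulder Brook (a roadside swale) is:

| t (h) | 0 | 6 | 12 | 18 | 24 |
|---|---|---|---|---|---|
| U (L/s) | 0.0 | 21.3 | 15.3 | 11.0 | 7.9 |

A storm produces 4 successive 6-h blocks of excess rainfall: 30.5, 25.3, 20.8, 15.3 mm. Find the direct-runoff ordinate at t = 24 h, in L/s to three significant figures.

Q ≈ 116 L/s

By discrete convolution, Q_j = Σ (P_i / 10 mm) · U_{j−i}.
At t = 24 h (j=4): Q = (30.5/10)·7.9 + (25.3/10)·11.0 + (20.8/10)·15.3 + (15.3/10)·21.3 = 116 L/s.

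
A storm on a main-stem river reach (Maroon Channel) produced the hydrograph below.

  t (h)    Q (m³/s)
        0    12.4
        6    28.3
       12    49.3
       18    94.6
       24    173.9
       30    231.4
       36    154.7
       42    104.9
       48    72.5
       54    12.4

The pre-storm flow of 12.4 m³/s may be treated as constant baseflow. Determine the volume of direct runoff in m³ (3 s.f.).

V ≈ 1.75 × 10^7 m³

Direct-runoff ordinates (Q − Q_b): 0.0, 15.9, 36.9, 82.2, 161.5, 219.0, 142.3, 92.5, 60.1, 0.0 m³/s.
ΣQ_DR = 810.4 m³/s.
With Δt = 6 h = 21600 s, V = ΣQ_DR · Δt = 810.4 × 21600 = 1.75 × 10^7 m³.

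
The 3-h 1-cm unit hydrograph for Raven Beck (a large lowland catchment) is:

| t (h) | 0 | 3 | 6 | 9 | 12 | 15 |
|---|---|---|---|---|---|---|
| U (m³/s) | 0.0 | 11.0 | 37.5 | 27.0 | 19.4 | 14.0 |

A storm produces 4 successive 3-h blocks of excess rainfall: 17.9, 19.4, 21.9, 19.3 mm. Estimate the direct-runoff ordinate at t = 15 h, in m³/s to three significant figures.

Q ≈ 194 m³/s

By discrete convolution, Q_j = Σ (P_i / 10 mm) · U_{j−i}.
At t = 15 h (j=5): Q = (17.9/10)·14.0 + (19.4/10)·19.4 + (21.9/10)·27.0 + (19.3/10)·37.5 = 194 m³/s.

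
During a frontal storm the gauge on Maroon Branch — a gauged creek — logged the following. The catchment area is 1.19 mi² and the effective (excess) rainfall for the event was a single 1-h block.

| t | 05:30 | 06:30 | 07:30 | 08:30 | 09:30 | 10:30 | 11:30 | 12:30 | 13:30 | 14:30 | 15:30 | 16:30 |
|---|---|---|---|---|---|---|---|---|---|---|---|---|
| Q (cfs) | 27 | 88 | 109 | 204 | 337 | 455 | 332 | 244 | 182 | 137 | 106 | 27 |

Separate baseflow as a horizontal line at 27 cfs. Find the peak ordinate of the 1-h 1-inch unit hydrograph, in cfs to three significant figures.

Direct runoff: 0.0, 61.0, 82.0, 177.0, 310.0, 428.0, 305.0, 217.0, 155.0, 110.0, 79.0, 0.0 cfs; ΣQ_DR = 1924 cfs, peak = 428.0 cfs.
Runoff depth d = ΣQ_DR·Δt / A = 1924 × 3600 / (1.19 mi²) = 2.505 in.
The 1-inch UH is the DRH scaled by (1 in)/d, so U_p = 428.0 × 1/2.505 = 171 cfs.

U_p ≈ 171 cfs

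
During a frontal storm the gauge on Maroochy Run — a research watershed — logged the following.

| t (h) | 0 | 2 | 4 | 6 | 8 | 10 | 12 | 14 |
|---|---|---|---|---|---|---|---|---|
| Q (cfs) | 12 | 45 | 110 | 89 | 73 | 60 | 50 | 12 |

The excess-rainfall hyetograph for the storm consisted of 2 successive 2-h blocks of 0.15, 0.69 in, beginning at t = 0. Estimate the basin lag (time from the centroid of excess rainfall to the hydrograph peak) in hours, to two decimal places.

t_L ≈ 1.36 h

Centroid of excess rainfall: t_c = Σ P_i·t̄_i / ΣP_i = 2.6429 h (block centres at 1, 3 h).
Hydrograph peak occurs at t = 4 h, so basin lag t_L = 4 − 2.6429 = 1.36 h.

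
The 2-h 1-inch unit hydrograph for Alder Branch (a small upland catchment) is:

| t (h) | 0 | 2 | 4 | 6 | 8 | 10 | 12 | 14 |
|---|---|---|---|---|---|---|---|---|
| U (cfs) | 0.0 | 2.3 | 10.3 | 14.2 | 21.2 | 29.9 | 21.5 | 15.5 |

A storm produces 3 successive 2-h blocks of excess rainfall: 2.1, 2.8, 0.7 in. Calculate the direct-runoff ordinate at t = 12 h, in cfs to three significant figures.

Q ≈ 144 cfs

By discrete convolution, Q_j = Σ (P_i / 1 in) · U_{j−i}.
At t = 12 h (j=6): Q = (2.1/1)·21.5 + (2.8/1)·29.9 + (0.7/1)·21.2 = 144 cfs.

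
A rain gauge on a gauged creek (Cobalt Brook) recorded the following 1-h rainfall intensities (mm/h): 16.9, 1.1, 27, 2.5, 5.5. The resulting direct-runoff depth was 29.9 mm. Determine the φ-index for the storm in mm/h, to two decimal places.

φ ≈ 7.00 mm/h

Only the 2 blocks with intensity above φ contribute runoff: 16.9, 27 mm/h.
Σ(I−φ)·Δt = d  ⇒  (16.9+27 − 2φ)·1 = 29.9
φ = (43.90 − 29.9/1) / 2 = 7.00 mm/h.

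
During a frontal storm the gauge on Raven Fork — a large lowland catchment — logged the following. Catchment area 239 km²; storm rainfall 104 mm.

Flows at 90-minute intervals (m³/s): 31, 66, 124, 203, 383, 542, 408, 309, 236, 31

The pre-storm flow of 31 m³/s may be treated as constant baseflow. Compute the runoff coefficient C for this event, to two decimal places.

C ≈ 0.44

ΣQ_DR = 2023 m³/s; V = ΣQ_DR·Δt = 1.092 × 10^7 m³.
Runoff depth d = V / A = 45.71 mm.
C = d / P = 45.71 / 104 = 0.44.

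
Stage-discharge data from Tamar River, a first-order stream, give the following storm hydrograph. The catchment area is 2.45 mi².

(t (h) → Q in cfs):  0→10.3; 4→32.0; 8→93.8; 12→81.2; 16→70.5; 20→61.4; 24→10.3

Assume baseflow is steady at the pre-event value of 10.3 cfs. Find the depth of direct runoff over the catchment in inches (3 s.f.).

Direct runoff: 0.0, 21.7, 83.5, 70.9, 60.2, 51.1, 0.0 cfs; ΣQ_DR = 287.4 cfs.
V = ΣQ_DR · Δt = 287.4 × 14400 s = 4.139 × 10^6 ft³.
Over A = 2.45 mi², depth = V / A = 0.727 in.

d ≈ 0.727 in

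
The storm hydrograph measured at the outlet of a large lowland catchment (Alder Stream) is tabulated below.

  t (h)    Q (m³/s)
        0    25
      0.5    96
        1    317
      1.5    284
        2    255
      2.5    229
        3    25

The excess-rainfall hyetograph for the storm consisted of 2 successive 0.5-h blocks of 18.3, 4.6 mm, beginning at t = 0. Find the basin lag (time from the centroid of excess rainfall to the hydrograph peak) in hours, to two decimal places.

Centroid of excess rainfall: t_c = Σ P_i·t̄_i / ΣP_i = 0.3504 h (block centres at 0.25, 0.75 h).
Hydrograph peak occurs at t = 1 h, so basin lag t_L = 1 − 0.3504 = 0.65 h.

t_L ≈ 0.65 h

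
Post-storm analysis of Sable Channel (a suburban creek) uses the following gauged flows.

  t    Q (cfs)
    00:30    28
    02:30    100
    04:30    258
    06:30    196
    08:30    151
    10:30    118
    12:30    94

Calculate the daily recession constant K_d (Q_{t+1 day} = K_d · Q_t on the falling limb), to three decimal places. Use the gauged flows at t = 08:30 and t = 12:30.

Between t = 08:30 and t = 12:30 the flow falls from 151 to 94 cfs over 2×2 h = 4 h.
Per-interval ratio K = (94/151)^(1/2) = 0.7890; K_d = K^(24/2) = 0.058.

K_d ≈ 0.058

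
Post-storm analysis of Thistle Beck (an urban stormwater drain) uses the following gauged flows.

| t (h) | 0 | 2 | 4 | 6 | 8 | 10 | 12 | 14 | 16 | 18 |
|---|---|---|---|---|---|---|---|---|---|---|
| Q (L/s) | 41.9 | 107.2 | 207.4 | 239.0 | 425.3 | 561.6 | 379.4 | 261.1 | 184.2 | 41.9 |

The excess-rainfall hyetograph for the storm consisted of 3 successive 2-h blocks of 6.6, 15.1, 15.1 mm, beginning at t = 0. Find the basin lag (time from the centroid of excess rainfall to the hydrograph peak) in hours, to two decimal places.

t_L ≈ 6.54 h

Centroid of excess rainfall: t_c = Σ P_i·t̄_i / ΣP_i = 3.4620 h (block centres at 1, 3, 5 h).
Hydrograph peak occurs at t = 10 h, so basin lag t_L = 10 − 3.4620 = 6.54 h.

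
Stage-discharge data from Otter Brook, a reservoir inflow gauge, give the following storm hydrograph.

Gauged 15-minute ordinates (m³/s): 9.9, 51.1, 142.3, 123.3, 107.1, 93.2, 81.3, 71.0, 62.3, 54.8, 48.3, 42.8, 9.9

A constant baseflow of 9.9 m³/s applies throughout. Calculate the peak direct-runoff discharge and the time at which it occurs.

Subtracting baseflow gives direct-runoff ordinates: 0.0, 41.2, 132.4, 113.4, 97.2, 83.3, 71.4, 61.1, 52.4, 44.9, 38.4, 32.9, 0.0 m³/s.
The maximum is 132.4 m³/s, occurring at the reading for t = 0.5 h.

Q_p = 132.4 m³/s at t = 0.5 h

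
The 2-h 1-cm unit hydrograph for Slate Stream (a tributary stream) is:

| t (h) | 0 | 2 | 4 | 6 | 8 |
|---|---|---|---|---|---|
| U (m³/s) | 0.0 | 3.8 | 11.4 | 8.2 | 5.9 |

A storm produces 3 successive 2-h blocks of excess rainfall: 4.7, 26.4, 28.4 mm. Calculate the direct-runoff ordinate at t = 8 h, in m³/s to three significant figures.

Q ≈ 56.8 m³/s

By discrete convolution, Q_j = Σ (P_i / 10 mm) · U_{j−i}.
At t = 8 h (j=4): Q = (4.7/10)·5.9 + (26.4/10)·8.2 + (28.4/10)·11.4 = 56.8 m³/s.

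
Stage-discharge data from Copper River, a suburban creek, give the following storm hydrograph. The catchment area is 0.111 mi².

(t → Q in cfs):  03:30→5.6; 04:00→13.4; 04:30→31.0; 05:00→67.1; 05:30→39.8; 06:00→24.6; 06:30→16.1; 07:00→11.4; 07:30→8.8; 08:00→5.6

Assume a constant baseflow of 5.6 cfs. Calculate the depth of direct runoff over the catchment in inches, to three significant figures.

d ≈ 1.17 in

Direct runoff: 0.0, 7.8, 25.4, 61.5, 34.2, 19.0, 10.5, 5.8, 3.2, 0.0 cfs; ΣQ_DR = 167.4 cfs.
V = ΣQ_DR · Δt = 167.4 × 1800 s = 3.013 × 10^5 ft³.
Over A = 0.111 mi², depth = V / A = 1.17 in.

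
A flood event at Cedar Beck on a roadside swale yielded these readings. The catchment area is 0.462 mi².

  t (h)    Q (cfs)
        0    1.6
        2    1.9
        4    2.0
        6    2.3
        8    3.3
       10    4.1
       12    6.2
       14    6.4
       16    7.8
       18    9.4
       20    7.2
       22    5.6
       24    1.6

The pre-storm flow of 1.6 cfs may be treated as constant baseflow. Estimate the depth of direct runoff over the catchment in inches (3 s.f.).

d ≈ 0.259 in

Direct runoff: 0.0, 0.3, 0.4, 0.7, 1.7, 2.5, 4.6, 4.8, 6.2, 7.8, 5.6, 4.0, 0.0 cfs; ΣQ_DR = 38.60 cfs.
V = ΣQ_DR · Δt = 38.60 × 7200 s = 2.779 × 10^5 ft³.
Over A = 0.462 mi², depth = V / A = 0.259 in.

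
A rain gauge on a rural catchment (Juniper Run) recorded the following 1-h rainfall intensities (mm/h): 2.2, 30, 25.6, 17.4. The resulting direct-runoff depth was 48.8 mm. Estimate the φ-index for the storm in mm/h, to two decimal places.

φ ≈ 8.07 mm/h

Only the 3 blocks with intensity above φ contribute runoff: 30, 25.6, 17.4 mm/h.
Σ(I−φ)·Δt = d  ⇒  (30+25.6+17.4 − 3φ)·1 = 48.8
φ = (73.00 − 48.8/1) / 3 = 8.07 mm/h.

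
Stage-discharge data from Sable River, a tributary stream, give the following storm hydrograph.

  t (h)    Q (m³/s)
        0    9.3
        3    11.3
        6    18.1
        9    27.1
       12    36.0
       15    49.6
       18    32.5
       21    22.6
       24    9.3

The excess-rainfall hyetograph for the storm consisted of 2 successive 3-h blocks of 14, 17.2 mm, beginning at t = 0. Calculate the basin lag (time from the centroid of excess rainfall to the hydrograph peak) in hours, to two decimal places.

Centroid of excess rainfall: t_c = Σ P_i·t̄_i / ΣP_i = 3.1538 h (block centres at 1.5, 4.5 h).
Hydrograph peak occurs at t = 15 h, so basin lag t_L = 15 − 3.1538 = 11.85 h.

t_L ≈ 11.85 h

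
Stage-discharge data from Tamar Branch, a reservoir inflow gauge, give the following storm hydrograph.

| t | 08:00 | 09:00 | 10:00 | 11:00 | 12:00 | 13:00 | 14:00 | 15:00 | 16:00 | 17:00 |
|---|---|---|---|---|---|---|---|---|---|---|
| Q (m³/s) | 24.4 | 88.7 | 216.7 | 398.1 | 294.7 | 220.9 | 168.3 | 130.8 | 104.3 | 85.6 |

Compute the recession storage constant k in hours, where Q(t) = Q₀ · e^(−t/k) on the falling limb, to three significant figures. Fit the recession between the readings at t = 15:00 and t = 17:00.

On the falling limb, Q drops from 130.8 to 85.6 m³/s between t = 15:00 and t = 17:00 (Δt = 2 h).
k = −Δt / ln(Q₂/Q₁) = −2 / ln(85.6/130.8) = 4.72 h.

k ≈ 4.72 h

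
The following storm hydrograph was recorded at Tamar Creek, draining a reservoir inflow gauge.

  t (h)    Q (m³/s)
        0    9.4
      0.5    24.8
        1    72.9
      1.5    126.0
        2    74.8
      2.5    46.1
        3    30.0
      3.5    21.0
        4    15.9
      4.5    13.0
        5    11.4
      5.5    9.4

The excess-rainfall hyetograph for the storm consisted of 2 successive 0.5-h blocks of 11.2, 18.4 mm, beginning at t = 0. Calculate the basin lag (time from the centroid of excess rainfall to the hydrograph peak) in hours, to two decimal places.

Centroid of excess rainfall: t_c = Σ P_i·t̄_i / ΣP_i = 0.5608 h (block centres at 0.25, 0.75 h).
Hydrograph peak occurs at t = 1.5 h, so basin lag t_L = 1.5 − 0.5608 = 0.94 h.

t_L ≈ 0.94 h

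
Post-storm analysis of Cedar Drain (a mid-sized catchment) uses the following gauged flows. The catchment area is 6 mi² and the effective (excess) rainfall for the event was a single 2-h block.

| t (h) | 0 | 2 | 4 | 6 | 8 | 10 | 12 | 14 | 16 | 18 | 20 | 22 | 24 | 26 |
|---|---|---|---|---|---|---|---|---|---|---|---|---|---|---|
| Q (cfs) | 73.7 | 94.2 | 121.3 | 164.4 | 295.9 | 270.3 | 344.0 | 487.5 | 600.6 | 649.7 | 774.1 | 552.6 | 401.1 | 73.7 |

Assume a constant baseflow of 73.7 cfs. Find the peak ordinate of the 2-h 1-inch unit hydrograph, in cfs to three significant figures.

Direct runoff: 0.0, 20.5, 47.6, 90.7, 222.2, 196.6, 270.3, 413.8, 526.9, 576.0, 700.4, 478.9, 327.4, 0.0 cfs; ΣQ_DR = 3871 cfs, peak = 700.4 cfs.
Runoff depth d = ΣQ_DR·Δt / A = 3871 × 7200 / (6 mi²) = 2.000 in.
The 1-inch UH is the DRH scaled by (1 in)/d, so U_p = 700.4 × 1/2.000 = 350 cfs.

U_p ≈ 350 cfs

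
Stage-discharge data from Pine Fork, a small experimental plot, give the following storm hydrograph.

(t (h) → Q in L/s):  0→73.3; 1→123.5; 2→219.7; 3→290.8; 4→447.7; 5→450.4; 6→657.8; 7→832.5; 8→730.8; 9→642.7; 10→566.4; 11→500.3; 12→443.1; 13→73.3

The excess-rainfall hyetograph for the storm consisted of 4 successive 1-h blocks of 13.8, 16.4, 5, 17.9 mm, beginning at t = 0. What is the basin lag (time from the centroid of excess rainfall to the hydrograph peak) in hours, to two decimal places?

t_L ≈ 4.99 h

Centroid of excess rainfall: t_c = Σ P_i·t̄_i / ΣP_i = 2.0085 h (block centres at 0.5, 1.5, 2.5, 3.5 h).
Hydrograph peak occurs at t = 7 h, so basin lag t_L = 7 − 2.0085 = 4.99 h.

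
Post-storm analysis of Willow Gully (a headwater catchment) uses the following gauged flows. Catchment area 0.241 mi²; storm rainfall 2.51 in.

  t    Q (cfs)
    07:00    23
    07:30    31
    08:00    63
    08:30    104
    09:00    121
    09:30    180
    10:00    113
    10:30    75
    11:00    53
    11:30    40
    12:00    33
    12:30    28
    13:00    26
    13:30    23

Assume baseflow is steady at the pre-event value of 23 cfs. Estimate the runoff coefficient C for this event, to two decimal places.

C ≈ 0.76

ΣQ_DR = 591.0 cfs; V = ΣQ_DR·Δt = 1.064 × 10^6 ft³.
Runoff depth d = V / A = 1.900 in.
C = d / P = 1.900 / 2.51 = 0.76.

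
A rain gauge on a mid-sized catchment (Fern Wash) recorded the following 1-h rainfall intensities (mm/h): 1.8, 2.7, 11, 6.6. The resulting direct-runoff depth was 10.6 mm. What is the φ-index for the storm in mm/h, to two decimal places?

Only the 2 blocks with intensity above φ contribute runoff: 11, 6.6 mm/h.
Σ(I−φ)·Δt = d  ⇒  (11+6.6 − 2φ)·1 = 10.6
φ = (17.60 − 10.6/1) / 2 = 3.50 mm/h.

φ ≈ 3.50 mm/h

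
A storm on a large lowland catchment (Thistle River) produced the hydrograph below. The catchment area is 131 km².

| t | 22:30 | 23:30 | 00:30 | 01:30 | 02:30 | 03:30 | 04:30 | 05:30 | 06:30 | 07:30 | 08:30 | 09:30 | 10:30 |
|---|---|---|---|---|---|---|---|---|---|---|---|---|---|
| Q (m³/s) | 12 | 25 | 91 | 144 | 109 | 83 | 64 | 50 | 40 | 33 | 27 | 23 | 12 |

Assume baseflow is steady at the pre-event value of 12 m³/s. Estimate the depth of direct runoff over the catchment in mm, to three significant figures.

Direct runoff: 0.0, 13.0, 79.0, 132.0, 97.0, 71.0, 52.0, 38.0, 28.0, 21.0, 15.0, 11.0, 0.0 m³/s; ΣQ_DR = 557.0 m³/s.
V = ΣQ_DR · Δt = 557.0 × 3600 s = 2.005 × 10^6 m³.
Over A = 131 km², depth = V / A = 15.3 mm.

d ≈ 15.3 mm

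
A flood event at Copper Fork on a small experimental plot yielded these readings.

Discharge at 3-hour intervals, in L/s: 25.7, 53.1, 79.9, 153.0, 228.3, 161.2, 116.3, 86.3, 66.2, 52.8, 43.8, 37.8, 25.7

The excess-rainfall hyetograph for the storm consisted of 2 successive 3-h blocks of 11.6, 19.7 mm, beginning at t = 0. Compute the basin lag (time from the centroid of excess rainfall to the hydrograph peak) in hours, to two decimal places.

t_L ≈ 8.61 h

Centroid of excess rainfall: t_c = Σ P_i·t̄_i / ΣP_i = 3.3882 h (block centres at 1.5, 4.5 h).
Hydrograph peak occurs at t = 12 h, so basin lag t_L = 12 − 3.3882 = 8.61 h.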